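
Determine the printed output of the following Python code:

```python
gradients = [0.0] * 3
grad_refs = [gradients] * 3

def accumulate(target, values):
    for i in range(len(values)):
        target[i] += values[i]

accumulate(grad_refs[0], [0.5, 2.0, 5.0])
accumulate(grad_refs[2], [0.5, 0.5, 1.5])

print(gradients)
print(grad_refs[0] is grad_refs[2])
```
[1.0, 2.5, 6.5]
True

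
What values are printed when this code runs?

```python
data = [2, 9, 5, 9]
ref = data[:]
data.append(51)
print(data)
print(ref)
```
[2, 9, 5, 9, 51]
[2, 9, 5, 9]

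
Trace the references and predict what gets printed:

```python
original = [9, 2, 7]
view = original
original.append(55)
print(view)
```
[9, 2, 7, 55]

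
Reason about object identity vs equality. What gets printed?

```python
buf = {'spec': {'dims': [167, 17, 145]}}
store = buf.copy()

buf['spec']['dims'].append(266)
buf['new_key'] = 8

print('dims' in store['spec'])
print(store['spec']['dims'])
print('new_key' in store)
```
True
[167, 17, 145, 266]
False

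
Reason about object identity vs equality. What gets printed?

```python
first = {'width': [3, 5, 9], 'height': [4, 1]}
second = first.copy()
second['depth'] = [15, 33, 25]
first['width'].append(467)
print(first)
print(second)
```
{'width': [3, 5, 9, 467], 'height': [4, 1]}
{'width': [3, 5, 9, 467], 'height': [4, 1], 'depth': [15, 33, 25]}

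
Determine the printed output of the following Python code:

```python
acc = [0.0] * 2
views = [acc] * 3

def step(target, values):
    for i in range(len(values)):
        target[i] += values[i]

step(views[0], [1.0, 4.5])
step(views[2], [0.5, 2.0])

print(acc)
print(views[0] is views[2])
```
[1.5, 6.5]
True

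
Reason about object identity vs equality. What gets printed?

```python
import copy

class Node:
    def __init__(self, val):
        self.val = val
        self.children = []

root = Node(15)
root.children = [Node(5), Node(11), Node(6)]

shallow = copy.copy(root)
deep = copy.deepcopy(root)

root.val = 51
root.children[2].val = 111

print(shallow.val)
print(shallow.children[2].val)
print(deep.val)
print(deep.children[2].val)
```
15
111
15
6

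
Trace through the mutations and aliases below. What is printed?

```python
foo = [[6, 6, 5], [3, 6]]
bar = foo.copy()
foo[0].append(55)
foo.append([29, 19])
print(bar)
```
[[6, 6, 5, 55], [3, 6]]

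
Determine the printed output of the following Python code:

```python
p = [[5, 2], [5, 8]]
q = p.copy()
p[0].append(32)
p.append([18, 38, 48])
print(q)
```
[[5, 2, 32], [5, 8]]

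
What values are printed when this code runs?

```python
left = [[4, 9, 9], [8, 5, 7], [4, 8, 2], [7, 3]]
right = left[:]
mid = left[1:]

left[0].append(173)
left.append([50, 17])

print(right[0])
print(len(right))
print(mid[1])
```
[4, 9, 9, 173]
4
[4, 8, 2]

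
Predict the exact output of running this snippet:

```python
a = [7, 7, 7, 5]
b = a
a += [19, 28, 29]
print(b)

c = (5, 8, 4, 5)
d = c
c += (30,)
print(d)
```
[7, 7, 7, 5, 19, 28, 29]
(5, 8, 4, 5)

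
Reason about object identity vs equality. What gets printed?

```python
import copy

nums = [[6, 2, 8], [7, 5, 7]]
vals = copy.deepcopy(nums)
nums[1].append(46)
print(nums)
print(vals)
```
[[6, 2, 8], [7, 5, 7, 46]]
[[6, 2, 8], [7, 5, 7]]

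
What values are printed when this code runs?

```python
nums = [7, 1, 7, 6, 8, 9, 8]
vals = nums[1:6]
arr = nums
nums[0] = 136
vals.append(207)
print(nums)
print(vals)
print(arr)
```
[136, 1, 7, 6, 8, 9, 8]
[1, 7, 6, 8, 9, 207]
[136, 1, 7, 6, 8, 9, 8]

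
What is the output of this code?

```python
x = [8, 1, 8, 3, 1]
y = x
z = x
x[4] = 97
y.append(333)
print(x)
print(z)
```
[8, 1, 8, 3, 97, 333]
[8, 1, 8, 3, 97, 333]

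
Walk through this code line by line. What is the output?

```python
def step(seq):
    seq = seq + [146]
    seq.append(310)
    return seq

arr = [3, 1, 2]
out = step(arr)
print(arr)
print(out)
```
[3, 1, 2]
[3, 1, 2, 146, 310]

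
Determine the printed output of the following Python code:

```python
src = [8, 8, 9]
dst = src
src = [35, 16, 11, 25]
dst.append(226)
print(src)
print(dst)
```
[35, 16, 11, 25]
[8, 8, 9, 226]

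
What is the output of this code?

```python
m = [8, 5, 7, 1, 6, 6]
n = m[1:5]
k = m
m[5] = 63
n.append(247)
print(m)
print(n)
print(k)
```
[8, 5, 7, 1, 6, 63]
[5, 7, 1, 6, 247]
[8, 5, 7, 1, 6, 63]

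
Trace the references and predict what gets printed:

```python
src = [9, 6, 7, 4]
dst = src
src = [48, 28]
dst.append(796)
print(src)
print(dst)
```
[48, 28]
[9, 6, 7, 4, 796]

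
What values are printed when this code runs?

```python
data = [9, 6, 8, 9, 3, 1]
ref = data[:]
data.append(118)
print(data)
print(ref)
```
[9, 6, 8, 9, 3, 1, 118]
[9, 6, 8, 9, 3, 1]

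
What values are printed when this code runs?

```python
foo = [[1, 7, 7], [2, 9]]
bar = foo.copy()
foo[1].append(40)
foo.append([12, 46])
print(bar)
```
[[1, 7, 7], [2, 9, 40]]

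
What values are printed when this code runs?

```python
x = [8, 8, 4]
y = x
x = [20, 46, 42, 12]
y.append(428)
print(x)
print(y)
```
[20, 46, 42, 12]
[8, 8, 4, 428]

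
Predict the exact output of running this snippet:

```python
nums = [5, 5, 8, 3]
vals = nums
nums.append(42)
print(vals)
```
[5, 5, 8, 3, 42]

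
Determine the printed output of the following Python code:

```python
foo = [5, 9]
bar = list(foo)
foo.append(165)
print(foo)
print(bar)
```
[5, 9, 165]
[5, 9]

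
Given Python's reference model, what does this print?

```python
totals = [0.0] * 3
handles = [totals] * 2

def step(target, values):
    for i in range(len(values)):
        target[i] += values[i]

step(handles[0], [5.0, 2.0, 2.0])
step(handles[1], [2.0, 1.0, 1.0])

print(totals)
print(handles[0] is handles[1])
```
[7.0, 3.0, 3.0]
True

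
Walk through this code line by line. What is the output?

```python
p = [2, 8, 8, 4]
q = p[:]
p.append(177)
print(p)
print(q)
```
[2, 8, 8, 4, 177]
[2, 8, 8, 4]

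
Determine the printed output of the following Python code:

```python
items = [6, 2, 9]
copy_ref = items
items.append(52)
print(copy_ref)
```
[6, 2, 9, 52]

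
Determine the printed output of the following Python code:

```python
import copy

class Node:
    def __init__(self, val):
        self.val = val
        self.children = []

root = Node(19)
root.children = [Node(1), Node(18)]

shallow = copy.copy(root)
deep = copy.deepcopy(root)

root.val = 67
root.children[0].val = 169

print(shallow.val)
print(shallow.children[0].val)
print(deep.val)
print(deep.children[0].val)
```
19
169
19
1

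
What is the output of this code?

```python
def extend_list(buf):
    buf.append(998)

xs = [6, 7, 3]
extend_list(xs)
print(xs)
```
[6, 7, 3, 998]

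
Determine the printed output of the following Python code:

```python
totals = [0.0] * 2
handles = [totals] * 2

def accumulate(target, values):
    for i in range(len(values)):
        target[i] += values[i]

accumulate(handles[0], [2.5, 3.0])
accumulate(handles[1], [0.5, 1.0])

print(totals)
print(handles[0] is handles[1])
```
[3.0, 4.0]
True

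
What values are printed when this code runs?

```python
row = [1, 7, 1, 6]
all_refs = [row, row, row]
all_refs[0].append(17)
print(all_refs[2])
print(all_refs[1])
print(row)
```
[1, 7, 1, 6, 17]
[1, 7, 1, 6, 17]
[1, 7, 1, 6, 17]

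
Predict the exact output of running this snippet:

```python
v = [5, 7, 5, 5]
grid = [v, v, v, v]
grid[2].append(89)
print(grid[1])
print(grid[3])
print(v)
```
[5, 7, 5, 5, 89]
[5, 7, 5, 5, 89]
[5, 7, 5, 5, 89]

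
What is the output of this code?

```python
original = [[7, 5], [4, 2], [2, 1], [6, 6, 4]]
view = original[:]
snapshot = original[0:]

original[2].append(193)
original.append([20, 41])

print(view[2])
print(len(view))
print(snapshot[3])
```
[2, 1, 193]
4
[6, 6, 4]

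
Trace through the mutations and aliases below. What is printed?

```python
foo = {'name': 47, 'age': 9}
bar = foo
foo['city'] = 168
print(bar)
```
{'name': 47, 'age': 9, 'city': 168}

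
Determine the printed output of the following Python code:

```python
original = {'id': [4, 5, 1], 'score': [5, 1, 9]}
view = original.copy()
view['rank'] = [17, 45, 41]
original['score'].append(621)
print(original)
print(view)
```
{'id': [4, 5, 1], 'score': [5, 1, 9, 621]}
{'id': [4, 5, 1], 'score': [5, 1, 9, 621], 'rank': [17, 45, 41]}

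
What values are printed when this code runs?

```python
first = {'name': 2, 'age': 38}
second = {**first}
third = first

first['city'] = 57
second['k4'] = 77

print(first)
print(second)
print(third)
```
{'name': 2, 'age': 38, 'city': 57}
{'name': 2, 'age': 38, 'k4': 77}
{'name': 2, 'age': 38, 'city': 57}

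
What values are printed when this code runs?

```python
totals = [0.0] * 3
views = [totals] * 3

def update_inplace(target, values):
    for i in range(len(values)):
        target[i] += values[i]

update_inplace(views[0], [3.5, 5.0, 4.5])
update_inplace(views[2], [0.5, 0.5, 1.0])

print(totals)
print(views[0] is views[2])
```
[4.0, 5.5, 5.5]
True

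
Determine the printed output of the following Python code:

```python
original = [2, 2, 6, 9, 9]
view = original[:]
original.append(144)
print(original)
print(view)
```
[2, 2, 6, 9, 9, 144]
[2, 2, 6, 9, 9]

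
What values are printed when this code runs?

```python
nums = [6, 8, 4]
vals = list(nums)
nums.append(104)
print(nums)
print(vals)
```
[6, 8, 4, 104]
[6, 8, 4]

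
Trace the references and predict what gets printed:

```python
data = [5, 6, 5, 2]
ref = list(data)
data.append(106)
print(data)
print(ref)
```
[5, 6, 5, 2, 106]
[5, 6, 5, 2]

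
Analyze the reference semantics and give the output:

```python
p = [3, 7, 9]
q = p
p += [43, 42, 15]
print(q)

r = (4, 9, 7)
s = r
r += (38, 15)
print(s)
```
[3, 7, 9, 43, 42, 15]
(4, 9, 7)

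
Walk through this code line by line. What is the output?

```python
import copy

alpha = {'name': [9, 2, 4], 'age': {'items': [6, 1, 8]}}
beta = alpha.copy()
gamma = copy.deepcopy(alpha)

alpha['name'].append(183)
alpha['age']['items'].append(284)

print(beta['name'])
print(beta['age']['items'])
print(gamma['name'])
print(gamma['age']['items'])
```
[9, 2, 4, 183]
[6, 1, 8, 284]
[9, 2, 4]
[6, 1, 8]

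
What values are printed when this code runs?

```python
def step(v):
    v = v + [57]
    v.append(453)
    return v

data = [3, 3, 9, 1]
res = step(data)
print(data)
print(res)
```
[3, 3, 9, 1]
[3, 3, 9, 1, 57, 453]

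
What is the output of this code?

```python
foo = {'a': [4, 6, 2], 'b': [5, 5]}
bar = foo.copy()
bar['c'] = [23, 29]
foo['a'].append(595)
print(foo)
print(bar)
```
{'a': [4, 6, 2, 595], 'b': [5, 5]}
{'a': [4, 6, 2, 595], 'b': [5, 5], 'c': [23, 29]}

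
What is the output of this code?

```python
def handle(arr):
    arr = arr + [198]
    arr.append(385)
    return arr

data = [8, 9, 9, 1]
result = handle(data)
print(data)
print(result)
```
[8, 9, 9, 1]
[8, 9, 9, 1, 198, 385]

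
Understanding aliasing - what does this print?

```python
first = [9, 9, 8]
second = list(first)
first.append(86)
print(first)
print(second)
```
[9, 9, 8, 86]
[9, 9, 8]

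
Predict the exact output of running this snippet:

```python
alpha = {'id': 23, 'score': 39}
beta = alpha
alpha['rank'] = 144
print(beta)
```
{'id': 23, 'score': 39, 'rank': 144}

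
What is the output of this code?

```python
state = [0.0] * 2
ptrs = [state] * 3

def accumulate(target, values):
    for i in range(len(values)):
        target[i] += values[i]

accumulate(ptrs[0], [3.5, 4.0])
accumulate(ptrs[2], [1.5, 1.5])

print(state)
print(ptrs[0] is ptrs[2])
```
[5.0, 5.5]
True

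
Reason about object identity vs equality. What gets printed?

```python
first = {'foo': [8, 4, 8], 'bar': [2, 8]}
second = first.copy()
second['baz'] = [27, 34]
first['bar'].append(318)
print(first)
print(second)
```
{'foo': [8, 4, 8], 'bar': [2, 8, 318]}
{'foo': [8, 4, 8], 'bar': [2, 8, 318], 'baz': [27, 34]}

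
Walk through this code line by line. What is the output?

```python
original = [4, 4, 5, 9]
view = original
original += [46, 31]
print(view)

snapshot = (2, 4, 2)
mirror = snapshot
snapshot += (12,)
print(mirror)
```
[4, 4, 5, 9, 46, 31]
(2, 4, 2)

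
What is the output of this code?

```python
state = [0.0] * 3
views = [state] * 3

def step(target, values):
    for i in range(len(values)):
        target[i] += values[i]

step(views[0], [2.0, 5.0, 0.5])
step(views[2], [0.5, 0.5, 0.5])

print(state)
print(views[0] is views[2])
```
[2.5, 5.5, 1.0]
True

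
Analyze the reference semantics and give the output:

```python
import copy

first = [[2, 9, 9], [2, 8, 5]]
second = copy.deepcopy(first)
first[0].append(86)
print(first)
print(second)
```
[[2, 9, 9, 86], [2, 8, 5]]
[[2, 9, 9], [2, 8, 5]]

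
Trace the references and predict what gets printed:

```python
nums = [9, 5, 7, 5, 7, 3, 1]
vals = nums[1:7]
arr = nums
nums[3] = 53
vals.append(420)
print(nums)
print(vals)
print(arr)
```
[9, 5, 7, 53, 7, 3, 1]
[5, 7, 5, 7, 3, 1, 420]
[9, 5, 7, 53, 7, 3, 1]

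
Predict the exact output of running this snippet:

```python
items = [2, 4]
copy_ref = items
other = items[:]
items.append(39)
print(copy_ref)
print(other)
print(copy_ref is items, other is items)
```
[2, 4, 39]
[2, 4]
True False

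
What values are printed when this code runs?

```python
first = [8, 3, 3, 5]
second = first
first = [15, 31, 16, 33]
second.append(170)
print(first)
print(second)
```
[15, 31, 16, 33]
[8, 3, 3, 5, 170]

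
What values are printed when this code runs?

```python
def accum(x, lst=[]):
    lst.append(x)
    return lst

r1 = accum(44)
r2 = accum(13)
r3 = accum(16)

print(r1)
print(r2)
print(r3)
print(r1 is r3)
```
[44, 13, 16]
[44, 13, 16]
[44, 13, 16]
True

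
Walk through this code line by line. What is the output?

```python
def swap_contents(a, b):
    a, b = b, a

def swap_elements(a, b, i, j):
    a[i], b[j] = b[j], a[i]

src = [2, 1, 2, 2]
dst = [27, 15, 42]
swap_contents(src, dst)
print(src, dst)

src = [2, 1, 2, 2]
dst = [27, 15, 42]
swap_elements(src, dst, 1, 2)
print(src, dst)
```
[2, 1, 2, 2] [27, 15, 42]
[2, 42, 2, 2] [27, 15, 1]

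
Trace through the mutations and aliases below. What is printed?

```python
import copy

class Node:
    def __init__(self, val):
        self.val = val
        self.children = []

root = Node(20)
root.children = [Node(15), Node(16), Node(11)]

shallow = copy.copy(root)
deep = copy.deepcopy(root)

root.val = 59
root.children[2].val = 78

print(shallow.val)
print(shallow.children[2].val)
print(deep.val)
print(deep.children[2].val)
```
20
78
20
11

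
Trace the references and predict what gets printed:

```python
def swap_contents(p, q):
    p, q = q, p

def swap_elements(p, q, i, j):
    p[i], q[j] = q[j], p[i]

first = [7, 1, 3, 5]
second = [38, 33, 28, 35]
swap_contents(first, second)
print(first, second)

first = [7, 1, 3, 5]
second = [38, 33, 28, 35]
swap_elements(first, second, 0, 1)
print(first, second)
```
[7, 1, 3, 5] [38, 33, 28, 35]
[33, 1, 3, 5] [38, 7, 28, 35]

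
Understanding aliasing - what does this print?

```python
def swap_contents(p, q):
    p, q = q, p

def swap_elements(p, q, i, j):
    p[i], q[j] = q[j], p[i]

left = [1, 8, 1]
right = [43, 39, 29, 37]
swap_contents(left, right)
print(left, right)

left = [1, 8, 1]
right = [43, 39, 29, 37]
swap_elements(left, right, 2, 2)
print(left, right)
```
[1, 8, 1] [43, 39, 29, 37]
[1, 8, 29] [43, 39, 1, 37]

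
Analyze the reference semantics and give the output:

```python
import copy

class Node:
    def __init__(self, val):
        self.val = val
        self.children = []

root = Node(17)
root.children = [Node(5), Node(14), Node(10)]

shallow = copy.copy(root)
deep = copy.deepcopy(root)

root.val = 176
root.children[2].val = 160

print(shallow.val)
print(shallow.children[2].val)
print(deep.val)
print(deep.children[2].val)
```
17
160
17
10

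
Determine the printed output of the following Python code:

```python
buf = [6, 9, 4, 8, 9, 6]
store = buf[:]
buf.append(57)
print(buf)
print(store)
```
[6, 9, 4, 8, 9, 6, 57]
[6, 9, 4, 8, 9, 6]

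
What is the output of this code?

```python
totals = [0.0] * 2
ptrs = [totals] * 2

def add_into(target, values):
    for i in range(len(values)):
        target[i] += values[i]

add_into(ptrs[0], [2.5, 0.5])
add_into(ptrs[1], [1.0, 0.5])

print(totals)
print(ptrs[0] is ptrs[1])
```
[3.5, 1.0]
True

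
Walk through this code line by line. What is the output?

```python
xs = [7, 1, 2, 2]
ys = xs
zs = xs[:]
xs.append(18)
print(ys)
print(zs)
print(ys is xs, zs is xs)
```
[7, 1, 2, 2, 18]
[7, 1, 2, 2]
True False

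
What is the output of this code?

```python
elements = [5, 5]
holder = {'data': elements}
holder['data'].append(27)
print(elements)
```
[5, 5, 27]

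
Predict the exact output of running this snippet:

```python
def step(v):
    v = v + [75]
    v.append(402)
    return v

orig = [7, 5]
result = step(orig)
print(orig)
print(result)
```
[7, 5]
[7, 5, 75, 402]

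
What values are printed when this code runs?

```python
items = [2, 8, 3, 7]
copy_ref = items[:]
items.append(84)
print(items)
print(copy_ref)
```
[2, 8, 3, 7, 84]
[2, 8, 3, 7]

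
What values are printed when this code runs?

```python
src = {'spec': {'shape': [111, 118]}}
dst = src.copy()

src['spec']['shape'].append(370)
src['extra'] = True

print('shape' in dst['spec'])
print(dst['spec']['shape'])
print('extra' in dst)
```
True
[111, 118, 370]
False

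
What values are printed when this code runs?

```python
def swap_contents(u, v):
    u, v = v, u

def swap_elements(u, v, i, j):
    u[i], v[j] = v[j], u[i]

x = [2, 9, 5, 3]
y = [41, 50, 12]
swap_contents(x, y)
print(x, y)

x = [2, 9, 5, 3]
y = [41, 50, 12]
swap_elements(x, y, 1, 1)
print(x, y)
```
[2, 9, 5, 3] [41, 50, 12]
[2, 50, 5, 3] [41, 9, 12]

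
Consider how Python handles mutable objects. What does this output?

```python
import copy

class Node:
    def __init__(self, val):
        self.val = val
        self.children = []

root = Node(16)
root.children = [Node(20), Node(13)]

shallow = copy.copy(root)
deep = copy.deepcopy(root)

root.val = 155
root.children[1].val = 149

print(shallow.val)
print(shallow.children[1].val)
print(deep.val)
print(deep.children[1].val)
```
16
149
16
13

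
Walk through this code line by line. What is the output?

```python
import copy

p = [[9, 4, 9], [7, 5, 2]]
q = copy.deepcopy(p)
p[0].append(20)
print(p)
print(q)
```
[[9, 4, 9, 20], [7, 5, 2]]
[[9, 4, 9], [7, 5, 2]]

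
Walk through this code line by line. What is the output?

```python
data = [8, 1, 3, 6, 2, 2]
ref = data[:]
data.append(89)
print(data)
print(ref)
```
[8, 1, 3, 6, 2, 2, 89]
[8, 1, 3, 6, 2, 2]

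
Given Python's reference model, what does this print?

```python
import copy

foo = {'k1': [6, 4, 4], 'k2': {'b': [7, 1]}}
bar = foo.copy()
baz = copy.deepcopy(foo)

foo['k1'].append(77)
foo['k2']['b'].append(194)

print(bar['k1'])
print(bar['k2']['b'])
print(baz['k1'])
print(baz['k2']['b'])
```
[6, 4, 4, 77]
[7, 1, 194]
[6, 4, 4]
[7, 1]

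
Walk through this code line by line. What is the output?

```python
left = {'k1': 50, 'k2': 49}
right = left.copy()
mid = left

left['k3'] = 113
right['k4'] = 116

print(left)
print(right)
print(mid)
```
{'k1': 50, 'k2': 49, 'k3': 113}
{'k1': 50, 'k2': 49, 'k4': 116}
{'k1': 50, 'k2': 49, 'k3': 113}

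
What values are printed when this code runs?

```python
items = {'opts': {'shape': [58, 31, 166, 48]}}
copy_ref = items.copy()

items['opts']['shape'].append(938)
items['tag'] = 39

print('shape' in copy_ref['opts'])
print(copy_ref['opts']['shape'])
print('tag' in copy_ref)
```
True
[58, 31, 166, 48, 938]
False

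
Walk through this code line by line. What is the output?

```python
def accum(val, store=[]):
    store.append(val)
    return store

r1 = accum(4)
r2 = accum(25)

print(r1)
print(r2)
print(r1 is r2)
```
[4, 25]
[4, 25]
True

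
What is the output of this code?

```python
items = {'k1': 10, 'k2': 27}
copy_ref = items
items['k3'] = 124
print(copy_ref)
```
{'k1': 10, 'k2': 27, 'k3': 124}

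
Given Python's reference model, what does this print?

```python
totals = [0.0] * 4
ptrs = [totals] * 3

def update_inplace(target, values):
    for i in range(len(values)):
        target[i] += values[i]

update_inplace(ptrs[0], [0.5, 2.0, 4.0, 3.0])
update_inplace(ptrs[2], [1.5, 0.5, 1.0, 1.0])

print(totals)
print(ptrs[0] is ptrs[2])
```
[2.0, 2.5, 5.0, 4.0]
True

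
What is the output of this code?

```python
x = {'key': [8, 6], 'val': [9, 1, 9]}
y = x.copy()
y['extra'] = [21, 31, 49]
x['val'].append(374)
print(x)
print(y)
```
{'key': [8, 6], 'val': [9, 1, 9, 374]}
{'key': [8, 6], 'val': [9, 1, 9, 374], 'extra': [21, 31, 49]}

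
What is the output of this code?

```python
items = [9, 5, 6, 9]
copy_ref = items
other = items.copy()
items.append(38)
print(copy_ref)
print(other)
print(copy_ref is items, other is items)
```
[9, 5, 6, 9, 38]
[9, 5, 6, 9]
True False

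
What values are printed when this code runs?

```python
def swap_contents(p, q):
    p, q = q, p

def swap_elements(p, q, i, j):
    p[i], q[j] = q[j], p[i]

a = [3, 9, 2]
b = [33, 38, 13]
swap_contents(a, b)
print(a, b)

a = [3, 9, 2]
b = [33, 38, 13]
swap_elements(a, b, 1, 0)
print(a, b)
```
[3, 9, 2] [33, 38, 13]
[3, 33, 2] [9, 38, 13]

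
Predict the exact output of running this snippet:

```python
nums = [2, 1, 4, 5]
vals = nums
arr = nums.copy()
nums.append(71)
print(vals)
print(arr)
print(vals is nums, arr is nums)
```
[2, 1, 4, 5, 71]
[2, 1, 4, 5]
True False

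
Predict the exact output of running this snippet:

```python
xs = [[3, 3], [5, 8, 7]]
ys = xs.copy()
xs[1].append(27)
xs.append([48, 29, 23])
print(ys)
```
[[3, 3], [5, 8, 7, 27]]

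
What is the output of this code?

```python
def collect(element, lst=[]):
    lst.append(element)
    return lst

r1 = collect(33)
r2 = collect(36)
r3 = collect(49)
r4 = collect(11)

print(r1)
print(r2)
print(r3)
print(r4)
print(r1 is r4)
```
[33, 36, 49, 11]
[33, 36, 49, 11]
[33, 36, 49, 11]
[33, 36, 49, 11]
True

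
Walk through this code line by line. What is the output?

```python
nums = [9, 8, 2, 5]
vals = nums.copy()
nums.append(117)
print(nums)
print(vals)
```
[9, 8, 2, 5, 117]
[9, 8, 2, 5]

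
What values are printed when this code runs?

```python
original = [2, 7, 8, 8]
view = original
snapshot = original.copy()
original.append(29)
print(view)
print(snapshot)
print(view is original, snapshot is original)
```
[2, 7, 8, 8, 29]
[2, 7, 8, 8]
True False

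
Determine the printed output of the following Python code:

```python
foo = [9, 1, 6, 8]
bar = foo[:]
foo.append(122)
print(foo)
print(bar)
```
[9, 1, 6, 8, 122]
[9, 1, 6, 8]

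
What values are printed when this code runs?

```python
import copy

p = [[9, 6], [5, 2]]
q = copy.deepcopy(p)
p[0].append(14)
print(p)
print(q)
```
[[9, 6, 14], [5, 2]]
[[9, 6], [5, 2]]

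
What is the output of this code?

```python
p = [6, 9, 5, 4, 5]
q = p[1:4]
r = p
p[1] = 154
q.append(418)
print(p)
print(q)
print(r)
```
[6, 154, 5, 4, 5]
[9, 5, 4, 418]
[6, 154, 5, 4, 5]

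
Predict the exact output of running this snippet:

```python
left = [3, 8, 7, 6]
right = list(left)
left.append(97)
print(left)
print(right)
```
[3, 8, 7, 6, 97]
[3, 8, 7, 6]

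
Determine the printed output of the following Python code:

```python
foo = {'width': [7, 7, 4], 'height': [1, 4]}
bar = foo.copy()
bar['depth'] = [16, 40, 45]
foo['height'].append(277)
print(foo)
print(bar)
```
{'width': [7, 7, 4], 'height': [1, 4, 277]}
{'width': [7, 7, 4], 'height': [1, 4, 277], 'depth': [16, 40, 45]}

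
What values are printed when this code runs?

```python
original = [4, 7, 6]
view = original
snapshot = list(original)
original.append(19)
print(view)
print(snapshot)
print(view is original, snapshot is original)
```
[4, 7, 6, 19]
[4, 7, 6]
True False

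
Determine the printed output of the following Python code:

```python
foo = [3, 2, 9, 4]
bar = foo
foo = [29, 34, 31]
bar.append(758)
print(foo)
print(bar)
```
[29, 34, 31]
[3, 2, 9, 4, 758]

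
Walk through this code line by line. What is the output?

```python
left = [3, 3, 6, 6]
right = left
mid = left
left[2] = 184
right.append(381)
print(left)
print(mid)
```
[3, 3, 184, 6, 381]
[3, 3, 184, 6, 381]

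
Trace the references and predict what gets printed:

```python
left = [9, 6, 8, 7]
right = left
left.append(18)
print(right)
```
[9, 6, 8, 7, 18]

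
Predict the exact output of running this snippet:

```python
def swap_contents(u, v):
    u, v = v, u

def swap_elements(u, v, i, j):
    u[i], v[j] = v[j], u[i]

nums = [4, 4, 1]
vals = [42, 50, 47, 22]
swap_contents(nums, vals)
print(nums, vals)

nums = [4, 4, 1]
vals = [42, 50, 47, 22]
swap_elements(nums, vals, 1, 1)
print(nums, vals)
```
[4, 4, 1] [42, 50, 47, 22]
[4, 50, 1] [42, 4, 47, 22]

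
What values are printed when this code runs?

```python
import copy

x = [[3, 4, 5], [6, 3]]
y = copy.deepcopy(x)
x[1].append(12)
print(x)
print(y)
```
[[3, 4, 5], [6, 3, 12]]
[[3, 4, 5], [6, 3]]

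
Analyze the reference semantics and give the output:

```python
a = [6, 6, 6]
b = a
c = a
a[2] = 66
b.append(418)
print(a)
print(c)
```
[6, 6, 66, 418]
[6, 6, 66, 418]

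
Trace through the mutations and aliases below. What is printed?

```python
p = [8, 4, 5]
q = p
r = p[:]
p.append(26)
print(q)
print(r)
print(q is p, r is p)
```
[8, 4, 5, 26]
[8, 4, 5]
True False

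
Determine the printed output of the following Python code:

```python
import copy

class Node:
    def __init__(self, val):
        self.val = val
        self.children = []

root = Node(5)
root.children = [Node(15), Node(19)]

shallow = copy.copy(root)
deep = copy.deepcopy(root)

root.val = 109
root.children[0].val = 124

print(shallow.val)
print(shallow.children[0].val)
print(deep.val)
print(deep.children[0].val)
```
5
124
5
15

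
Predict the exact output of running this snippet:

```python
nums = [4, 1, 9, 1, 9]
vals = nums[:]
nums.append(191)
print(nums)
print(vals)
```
[4, 1, 9, 1, 9, 191]
[4, 1, 9, 1, 9]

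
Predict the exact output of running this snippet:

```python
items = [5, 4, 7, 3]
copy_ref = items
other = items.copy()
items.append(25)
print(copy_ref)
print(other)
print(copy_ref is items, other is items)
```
[5, 4, 7, 3, 25]
[5, 4, 7, 3]
True False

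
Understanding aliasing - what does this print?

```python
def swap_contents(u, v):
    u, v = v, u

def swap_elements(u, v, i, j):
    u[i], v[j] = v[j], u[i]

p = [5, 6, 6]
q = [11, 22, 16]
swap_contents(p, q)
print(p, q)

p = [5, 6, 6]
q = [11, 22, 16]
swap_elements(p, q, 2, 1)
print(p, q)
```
[5, 6, 6] [11, 22, 16]
[5, 6, 22] [11, 6, 16]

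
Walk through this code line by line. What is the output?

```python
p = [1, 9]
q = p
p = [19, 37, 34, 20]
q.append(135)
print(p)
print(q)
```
[19, 37, 34, 20]
[1, 9, 135]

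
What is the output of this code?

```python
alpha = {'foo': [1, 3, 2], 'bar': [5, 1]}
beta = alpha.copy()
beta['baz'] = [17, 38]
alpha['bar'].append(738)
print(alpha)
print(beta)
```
{'foo': [1, 3, 2], 'bar': [5, 1, 738]}
{'foo': [1, 3, 2], 'bar': [5, 1, 738], 'baz': [17, 38]}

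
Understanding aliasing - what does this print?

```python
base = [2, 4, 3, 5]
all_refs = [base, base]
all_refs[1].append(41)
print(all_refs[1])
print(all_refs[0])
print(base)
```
[2, 4, 3, 5, 41]
[2, 4, 3, 5, 41]
[2, 4, 3, 5, 41]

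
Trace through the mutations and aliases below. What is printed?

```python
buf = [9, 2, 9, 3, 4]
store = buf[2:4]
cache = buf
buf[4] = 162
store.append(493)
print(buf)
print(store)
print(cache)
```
[9, 2, 9, 3, 162]
[9, 3, 493]
[9, 2, 9, 3, 162]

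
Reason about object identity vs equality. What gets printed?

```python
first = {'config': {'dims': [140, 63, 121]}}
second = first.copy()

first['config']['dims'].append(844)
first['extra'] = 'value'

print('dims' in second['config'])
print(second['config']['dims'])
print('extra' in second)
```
True
[140, 63, 121, 844]
False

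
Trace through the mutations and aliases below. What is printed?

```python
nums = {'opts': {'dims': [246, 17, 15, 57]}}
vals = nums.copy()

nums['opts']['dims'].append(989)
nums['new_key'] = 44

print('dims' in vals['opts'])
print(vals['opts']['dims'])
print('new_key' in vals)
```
True
[246, 17, 15, 57, 989]
False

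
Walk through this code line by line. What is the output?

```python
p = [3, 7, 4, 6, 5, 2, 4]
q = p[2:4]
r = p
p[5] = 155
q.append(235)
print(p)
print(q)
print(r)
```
[3, 7, 4, 6, 5, 155, 4]
[4, 6, 235]
[3, 7, 4, 6, 5, 155, 4]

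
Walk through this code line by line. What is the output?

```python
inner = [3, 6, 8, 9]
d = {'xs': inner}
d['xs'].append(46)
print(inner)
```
[3, 6, 8, 9, 46]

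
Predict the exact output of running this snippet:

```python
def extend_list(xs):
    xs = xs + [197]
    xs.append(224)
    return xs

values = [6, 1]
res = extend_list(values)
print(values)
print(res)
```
[6, 1]
[6, 1, 197, 224]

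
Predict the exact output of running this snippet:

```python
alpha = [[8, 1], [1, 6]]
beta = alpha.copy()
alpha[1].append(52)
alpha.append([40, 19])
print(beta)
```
[[8, 1], [1, 6, 52]]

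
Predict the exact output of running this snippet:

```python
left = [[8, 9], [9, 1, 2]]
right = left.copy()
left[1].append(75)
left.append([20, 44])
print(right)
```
[[8, 9], [9, 1, 2, 75]]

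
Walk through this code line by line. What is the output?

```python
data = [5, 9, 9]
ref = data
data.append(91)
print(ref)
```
[5, 9, 9, 91]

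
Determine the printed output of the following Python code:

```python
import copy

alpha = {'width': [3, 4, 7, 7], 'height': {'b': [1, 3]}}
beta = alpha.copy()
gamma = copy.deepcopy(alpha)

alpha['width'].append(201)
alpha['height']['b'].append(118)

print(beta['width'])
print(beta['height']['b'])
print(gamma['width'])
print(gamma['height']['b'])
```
[3, 4, 7, 7, 201]
[1, 3, 118]
[3, 4, 7, 7]
[1, 3]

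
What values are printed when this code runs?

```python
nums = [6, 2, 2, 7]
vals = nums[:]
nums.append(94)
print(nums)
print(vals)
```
[6, 2, 2, 7, 94]
[6, 2, 2, 7]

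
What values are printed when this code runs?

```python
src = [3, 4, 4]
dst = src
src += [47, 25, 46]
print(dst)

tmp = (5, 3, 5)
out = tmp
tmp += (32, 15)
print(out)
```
[3, 4, 4, 47, 25, 46]
(5, 3, 5)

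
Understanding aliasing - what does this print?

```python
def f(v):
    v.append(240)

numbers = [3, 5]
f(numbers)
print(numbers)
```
[3, 5, 240]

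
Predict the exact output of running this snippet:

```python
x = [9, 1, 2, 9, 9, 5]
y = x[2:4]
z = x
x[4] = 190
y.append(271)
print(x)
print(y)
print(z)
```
[9, 1, 2, 9, 190, 5]
[2, 9, 271]
[9, 1, 2, 9, 190, 5]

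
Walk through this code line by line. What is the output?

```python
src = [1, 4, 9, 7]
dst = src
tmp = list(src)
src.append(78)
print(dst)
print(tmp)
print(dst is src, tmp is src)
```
[1, 4, 9, 7, 78]
[1, 4, 9, 7]
True False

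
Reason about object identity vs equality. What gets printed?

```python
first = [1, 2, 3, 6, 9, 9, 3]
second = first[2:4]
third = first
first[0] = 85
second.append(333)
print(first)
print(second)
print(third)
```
[85, 2, 3, 6, 9, 9, 3]
[3, 6, 333]
[85, 2, 3, 6, 9, 9, 3]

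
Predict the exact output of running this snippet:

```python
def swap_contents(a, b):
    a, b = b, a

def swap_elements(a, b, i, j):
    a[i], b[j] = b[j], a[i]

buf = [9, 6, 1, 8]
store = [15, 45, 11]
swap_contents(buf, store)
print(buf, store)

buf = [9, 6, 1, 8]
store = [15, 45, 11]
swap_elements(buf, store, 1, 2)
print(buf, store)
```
[9, 6, 1, 8] [15, 45, 11]
[9, 11, 1, 8] [15, 45, 6]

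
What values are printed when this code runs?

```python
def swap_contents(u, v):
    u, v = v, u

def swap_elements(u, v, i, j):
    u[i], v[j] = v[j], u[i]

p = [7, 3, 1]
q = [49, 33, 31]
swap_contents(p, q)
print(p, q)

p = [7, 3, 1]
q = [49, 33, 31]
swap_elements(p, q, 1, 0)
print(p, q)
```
[7, 3, 1] [49, 33, 31]
[7, 49, 1] [3, 33, 31]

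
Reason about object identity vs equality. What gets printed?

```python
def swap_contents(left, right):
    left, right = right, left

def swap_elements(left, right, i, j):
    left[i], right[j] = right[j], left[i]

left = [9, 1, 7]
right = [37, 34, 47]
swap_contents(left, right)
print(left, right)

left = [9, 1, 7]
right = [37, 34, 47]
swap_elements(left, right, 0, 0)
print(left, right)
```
[9, 1, 7] [37, 34, 47]
[37, 1, 7] [9, 34, 47]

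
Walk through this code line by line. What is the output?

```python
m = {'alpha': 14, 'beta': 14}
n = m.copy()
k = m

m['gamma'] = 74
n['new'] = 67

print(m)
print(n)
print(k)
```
{'alpha': 14, 'beta': 14, 'gamma': 74}
{'alpha': 14, 'beta': 14, 'new': 67}
{'alpha': 14, 'beta': 14, 'gamma': 74}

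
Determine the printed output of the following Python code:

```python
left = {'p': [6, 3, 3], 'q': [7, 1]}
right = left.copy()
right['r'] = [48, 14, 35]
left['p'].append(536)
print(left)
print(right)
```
{'p': [6, 3, 3, 536], 'q': [7, 1]}
{'p': [6, 3, 3, 536], 'q': [7, 1], 'r': [48, 14, 35]}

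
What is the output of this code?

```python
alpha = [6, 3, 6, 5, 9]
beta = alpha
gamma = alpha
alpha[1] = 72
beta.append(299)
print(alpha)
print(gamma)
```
[6, 72, 6, 5, 9, 299]
[6, 72, 6, 5, 9, 299]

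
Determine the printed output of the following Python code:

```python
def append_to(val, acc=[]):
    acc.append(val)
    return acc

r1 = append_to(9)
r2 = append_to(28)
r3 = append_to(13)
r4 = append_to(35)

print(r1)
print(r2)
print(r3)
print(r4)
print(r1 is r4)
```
[9, 28, 13, 35]
[9, 28, 13, 35]
[9, 28, 13, 35]
[9, 28, 13, 35]
True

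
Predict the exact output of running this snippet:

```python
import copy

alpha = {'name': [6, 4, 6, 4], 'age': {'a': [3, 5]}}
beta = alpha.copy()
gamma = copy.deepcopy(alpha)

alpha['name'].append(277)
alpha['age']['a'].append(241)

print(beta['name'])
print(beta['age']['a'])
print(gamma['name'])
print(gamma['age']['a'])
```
[6, 4, 6, 4, 277]
[3, 5, 241]
[6, 4, 6, 4]
[3, 5]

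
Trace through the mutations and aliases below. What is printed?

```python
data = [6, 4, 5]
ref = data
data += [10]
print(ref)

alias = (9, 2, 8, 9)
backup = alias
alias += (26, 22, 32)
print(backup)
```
[6, 4, 5, 10]
(9, 2, 8, 9)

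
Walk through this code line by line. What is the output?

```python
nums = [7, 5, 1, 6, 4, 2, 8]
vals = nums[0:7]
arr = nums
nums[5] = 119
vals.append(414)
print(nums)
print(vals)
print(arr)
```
[7, 5, 1, 6, 4, 119, 8]
[7, 5, 1, 6, 4, 2, 8, 414]
[7, 5, 1, 6, 4, 119, 8]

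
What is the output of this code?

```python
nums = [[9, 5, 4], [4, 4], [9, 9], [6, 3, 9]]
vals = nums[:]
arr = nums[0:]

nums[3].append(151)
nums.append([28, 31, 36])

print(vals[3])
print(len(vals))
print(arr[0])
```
[6, 3, 9, 151]
4
[9, 5, 4]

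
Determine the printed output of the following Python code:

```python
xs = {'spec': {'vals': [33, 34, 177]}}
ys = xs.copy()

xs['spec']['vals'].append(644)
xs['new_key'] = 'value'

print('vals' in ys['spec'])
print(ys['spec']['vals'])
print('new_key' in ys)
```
True
[33, 34, 177, 644]
False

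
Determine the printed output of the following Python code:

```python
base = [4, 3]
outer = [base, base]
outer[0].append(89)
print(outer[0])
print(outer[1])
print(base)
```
[4, 3, 89]
[4, 3, 89]
[4, 3, 89]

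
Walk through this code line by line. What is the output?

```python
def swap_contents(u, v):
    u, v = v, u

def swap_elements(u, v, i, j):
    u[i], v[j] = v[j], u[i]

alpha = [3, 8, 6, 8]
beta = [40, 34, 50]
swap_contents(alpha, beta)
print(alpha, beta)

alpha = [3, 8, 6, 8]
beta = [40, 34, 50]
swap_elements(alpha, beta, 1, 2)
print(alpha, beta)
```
[3, 8, 6, 8] [40, 34, 50]
[3, 50, 6, 8] [40, 34, 8]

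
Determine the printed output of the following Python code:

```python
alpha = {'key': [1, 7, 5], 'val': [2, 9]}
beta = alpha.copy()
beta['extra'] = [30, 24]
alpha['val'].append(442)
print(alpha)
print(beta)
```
{'key': [1, 7, 5], 'val': [2, 9, 442]}
{'key': [1, 7, 5], 'val': [2, 9, 442], 'extra': [30, 24]}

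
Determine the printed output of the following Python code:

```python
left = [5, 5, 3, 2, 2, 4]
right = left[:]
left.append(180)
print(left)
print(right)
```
[5, 5, 3, 2, 2, 4, 180]
[5, 5, 3, 2, 2, 4]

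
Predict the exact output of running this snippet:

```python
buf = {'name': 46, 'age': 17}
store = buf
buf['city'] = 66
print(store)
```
{'name': 46, 'age': 17, 'city': 66}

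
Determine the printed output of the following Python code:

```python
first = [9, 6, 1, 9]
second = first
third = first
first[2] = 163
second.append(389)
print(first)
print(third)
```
[9, 6, 163, 9, 389]
[9, 6, 163, 9, 389]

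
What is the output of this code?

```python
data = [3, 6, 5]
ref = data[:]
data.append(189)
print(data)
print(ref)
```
[3, 6, 5, 189]
[3, 6, 5]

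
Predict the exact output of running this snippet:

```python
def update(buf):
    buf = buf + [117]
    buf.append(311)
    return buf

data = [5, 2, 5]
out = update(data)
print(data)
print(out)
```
[5, 2, 5]
[5, 2, 5, 117, 311]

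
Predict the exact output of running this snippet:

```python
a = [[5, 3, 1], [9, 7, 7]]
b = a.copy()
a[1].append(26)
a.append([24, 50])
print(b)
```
[[5, 3, 1], [9, 7, 7, 26]]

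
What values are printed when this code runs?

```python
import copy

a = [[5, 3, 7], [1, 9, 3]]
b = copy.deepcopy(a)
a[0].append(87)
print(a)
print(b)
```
[[5, 3, 7, 87], [1, 9, 3]]
[[5, 3, 7], [1, 9, 3]]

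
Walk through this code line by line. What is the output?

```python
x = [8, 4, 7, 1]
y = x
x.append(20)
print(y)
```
[8, 4, 7, 1, 20]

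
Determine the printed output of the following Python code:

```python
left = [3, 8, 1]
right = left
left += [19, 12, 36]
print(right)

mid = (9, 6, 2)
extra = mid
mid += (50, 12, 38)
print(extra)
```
[3, 8, 1, 19, 12, 36]
(9, 6, 2)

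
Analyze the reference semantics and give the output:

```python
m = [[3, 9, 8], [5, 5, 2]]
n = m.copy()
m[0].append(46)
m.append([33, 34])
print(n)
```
[[3, 9, 8, 46], [5, 5, 2]]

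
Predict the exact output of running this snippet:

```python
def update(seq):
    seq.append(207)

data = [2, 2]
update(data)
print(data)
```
[2, 2, 207]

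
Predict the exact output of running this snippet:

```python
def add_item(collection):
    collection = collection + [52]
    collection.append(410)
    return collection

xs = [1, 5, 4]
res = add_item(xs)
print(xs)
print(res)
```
[1, 5, 4]
[1, 5, 4, 52, 410]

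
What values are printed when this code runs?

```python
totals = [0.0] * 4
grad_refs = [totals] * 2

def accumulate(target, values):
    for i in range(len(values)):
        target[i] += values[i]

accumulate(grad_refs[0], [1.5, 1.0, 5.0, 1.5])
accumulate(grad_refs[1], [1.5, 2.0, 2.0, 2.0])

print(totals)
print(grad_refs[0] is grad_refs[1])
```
[3.0, 3.0, 7.0, 3.5]
True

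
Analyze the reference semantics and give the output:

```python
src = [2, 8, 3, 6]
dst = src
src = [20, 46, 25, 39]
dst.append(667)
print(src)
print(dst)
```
[20, 46, 25, 39]
[2, 8, 3, 6, 667]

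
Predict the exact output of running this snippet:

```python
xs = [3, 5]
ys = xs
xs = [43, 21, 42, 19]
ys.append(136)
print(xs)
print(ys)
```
[43, 21, 42, 19]
[3, 5, 136]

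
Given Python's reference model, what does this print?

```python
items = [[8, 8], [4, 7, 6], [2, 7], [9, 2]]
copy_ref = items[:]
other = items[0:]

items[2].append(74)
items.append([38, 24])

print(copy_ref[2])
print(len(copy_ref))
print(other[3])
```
[2, 7, 74]
4
[9, 2]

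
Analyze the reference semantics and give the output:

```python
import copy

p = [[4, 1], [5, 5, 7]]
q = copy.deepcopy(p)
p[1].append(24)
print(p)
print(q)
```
[[4, 1], [5, 5, 7, 24]]
[[4, 1], [5, 5, 7]]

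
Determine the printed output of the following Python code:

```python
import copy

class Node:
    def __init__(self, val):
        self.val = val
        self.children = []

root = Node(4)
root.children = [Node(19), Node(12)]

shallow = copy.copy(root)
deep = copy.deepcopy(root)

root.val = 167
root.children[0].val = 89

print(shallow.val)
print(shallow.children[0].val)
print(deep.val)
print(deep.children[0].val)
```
4
89
4
19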